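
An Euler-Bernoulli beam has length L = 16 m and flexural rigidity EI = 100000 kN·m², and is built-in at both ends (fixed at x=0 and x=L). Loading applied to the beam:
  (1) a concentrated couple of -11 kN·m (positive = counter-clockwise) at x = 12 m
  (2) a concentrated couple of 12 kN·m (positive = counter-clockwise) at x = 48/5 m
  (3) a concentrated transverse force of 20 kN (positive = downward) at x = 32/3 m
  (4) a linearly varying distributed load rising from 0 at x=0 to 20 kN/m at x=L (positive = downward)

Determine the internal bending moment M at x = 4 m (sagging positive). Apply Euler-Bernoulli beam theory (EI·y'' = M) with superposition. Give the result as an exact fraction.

M(4) = 126593/21600 kN·m

Load 1 — applied couple M₀=-11 kN·m at a=12 m (b=L-a=4):
  M_1 = R_Ax - M_A  [x≤a] with R_A=-99/128, M_A=-55/16 = (-99/128)·4 - (-55/16) = 11/32 kN·m
Load 2 — applied couple M₀=12 kN·m at a=48/5 m (b=L-a=32/5):
  M_2 = R_Ax - M_A  [x≤a] with R_A=27/25, M_A=96/25 = (27/25)·4 - (96/25) = 12/25 kN·m
Load 3 — point force P=20 kN at a=32/3 m (b=L-a=16/3):
  M_3 = Pb²(3a+b)x/L³ - Pab²/L²  [x≤a] = 20·(16/3)²·(3·(32/3)+(16/3))·4/16³ - 20·(32/3)·(16/3)²/16² = -80/27 kN·m
Load 4 — triangular load w₀=20 kN/m (0→w₀ over full span):
  M_4 = 3w₀Lx/20 - w₀L²/30 - w₀x³/(6L) = 3·20·16·4/20 - 20·16²/30 - 20·4³/(6·16) = 8 kN·m
Superposition: M = Σ M_i = 126593/21600 kN·m ≈ 5.860787 kN·m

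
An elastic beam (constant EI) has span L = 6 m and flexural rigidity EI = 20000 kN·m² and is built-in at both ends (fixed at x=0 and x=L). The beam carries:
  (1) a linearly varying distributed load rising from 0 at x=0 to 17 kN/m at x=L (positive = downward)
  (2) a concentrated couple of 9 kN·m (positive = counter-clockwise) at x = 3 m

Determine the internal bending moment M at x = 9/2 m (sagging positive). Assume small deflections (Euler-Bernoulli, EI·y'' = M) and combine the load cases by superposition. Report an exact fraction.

Load 1 — triangular load w₀=17 kN/m (0→w₀ over full span):
  M_1 = 3w₀Lx/20 - w₀L²/30 - w₀x³/(6L) = 3·17·6·(9/2)/20 - 17·6²/30 - 17·(9/2)³/(6·6) = 867/160 kN·m
Load 2 — applied couple M₀=9 kN·m at a=3 m (b=L-a=3):
  M_2 = R_Ax - M_A - M₀  [x>a] with R_A=9/4, M_A=9/4 = (9/4)·(9/2) - (9/4) - 9 = -9/8 kN·m
Superposition: M = Σ M_i = 687/160 kN·m ≈ 4.293750 kN·m

M(9/2) = 687/160 kN·m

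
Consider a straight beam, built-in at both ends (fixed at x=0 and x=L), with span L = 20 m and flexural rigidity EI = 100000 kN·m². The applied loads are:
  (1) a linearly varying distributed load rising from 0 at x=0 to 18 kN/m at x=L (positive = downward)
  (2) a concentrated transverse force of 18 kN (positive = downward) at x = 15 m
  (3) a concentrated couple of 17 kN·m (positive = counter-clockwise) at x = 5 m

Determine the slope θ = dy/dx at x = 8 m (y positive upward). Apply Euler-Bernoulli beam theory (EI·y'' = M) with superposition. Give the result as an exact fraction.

Load 1 — triangular load w₀=18 kN/m (0→w₀ over full span):
  θ_1 = -w₀(2x(L-x)(L-2x)(x+2L)+x²(L-x)²)/(120LEI) = -18·(2·8·(20-8)·(20-2·8)·(8+2·20)+8²·(20-8)²)/(120·20·100000) = -54/15625 rad
Load 2 — point force P=18 kN at a=15 m (b=L-a=5):
  θ_2 = -Pb²x(2aL-(3a+b)x)/(2L³EI)  [x≤a] = -18·5²·8·(2·15·20-(3·15+5)·8)/(2·20³·100000) = -9/20000 rad
Load 3 — applied couple M₀=17 kN·m at a=5 m (b=L-a=15):
  θ_3 = (R_Ax²/2 - M_Ax - M₀(x-a))/EI  [x>a] with R_A=153/160, M_A=-51/16 = ((153/160)·8²/2 - (-51/16)·8 - 17·(8-5))/100000 = 51/1000000 rad
Superposition: θ = Σ θ_i = -771/200000 rad ≈ -0.003855 rad

θ(8) = -771/200000 rad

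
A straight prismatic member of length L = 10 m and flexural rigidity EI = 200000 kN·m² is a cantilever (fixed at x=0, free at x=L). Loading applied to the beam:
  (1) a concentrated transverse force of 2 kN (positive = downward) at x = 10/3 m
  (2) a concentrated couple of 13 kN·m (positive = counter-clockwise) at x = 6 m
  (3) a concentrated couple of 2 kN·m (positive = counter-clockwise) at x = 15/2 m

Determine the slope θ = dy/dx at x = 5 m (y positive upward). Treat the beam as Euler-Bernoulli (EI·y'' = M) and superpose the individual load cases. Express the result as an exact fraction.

Load 1 — point force P=2 kN at a=10/3 m (b=L-a=20/3):
  θ_1 = -Pa²/(2EI)  [x>a] = -2·(10/3)²/(2·200000) = -1/18000 rad
Load 2 — applied couple M₀=13 kN·m at a=6 m (b=L-a=4):
  θ_2 = M₀x/EI  [x≤a] = 13·5/200000 = 13/40000 rad
Load 3 — applied couple M₀=2 kN·m at a=15/2 m (b=L-a=5/2):
  θ_3 = M₀x/EI  [x≤a] = 2·5/200000 = 1/20000 rad
Superposition: θ = Σ θ_i = 23/72000 rad ≈ 0.000319 rad

θ(5) = 23/72000 rad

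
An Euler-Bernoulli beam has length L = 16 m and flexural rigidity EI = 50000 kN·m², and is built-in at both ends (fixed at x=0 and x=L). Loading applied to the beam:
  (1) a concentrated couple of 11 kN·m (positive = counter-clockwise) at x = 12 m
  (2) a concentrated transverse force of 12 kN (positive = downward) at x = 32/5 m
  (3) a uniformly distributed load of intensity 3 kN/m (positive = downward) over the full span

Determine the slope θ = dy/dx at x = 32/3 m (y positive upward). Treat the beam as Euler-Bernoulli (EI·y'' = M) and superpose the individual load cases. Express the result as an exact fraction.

θ(32/3) = 204887/84375000 rad

Load 1 — applied couple M₀=11 kN·m at a=12 m (b=L-a=4):
  θ_1 = (R_Ax²/2 - M_Ax)/EI  [x≤a] with R_A=99/128, M_A=55/16 = ((99/128)·(32/3)²/2 - (55/16)·(32/3))/50000 = 11/75000 rad
Load 2 — point force P=12 kN at a=32/5 m (b=L-a=48/5):
  θ_2 = Pa²(L-x)(2bL-(3b+a)(L-x))/(2L³EI)  [x>a] = 12·(32/5)²·(16-(32/3))·(2·(48/5)·16-(3·(48/5)+(32/5))·(16-(32/3)))/(2·16³·50000) = 896/1171875 rad
Load 3 — uniform load w=3 kN/m over full span:
  θ_3 = -wx(L-x)(L-2x)/(12EI) = -3·(32/3)·(16-(32/3))·(16-2·(32/3))/(12·50000) = 128/84375 rad
Superposition: θ = Σ θ_i = 204887/84375000 rad ≈ 0.002428 rad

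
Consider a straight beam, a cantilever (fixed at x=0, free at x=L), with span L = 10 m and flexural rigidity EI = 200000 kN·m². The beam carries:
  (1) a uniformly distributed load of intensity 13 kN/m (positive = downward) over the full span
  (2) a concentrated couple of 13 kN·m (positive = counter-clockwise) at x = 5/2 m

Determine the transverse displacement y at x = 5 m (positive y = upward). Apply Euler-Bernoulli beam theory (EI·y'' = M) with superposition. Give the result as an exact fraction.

Load 1 — uniform load w=13 kN/m over full span:
  y_1 = -wx²(x²-4Lx+6L²)/(24EI) = -13·5²·(5²-4·10·5+6·10²)/(24·200000) = -221/7680 m
Load 2 — applied couple M₀=13 kN·m at a=5/2 m (b=L-a=15/2):
  y_2 = M₀a(2x-a)/(2EI)  [x>a] = 13·(5/2)·(2·5-(5/2))/(2·200000) = 39/64000 m
Superposition: y = Σ y_i = -169/6000 m ≈ -0.028167 m

y(5) = -169/6000 m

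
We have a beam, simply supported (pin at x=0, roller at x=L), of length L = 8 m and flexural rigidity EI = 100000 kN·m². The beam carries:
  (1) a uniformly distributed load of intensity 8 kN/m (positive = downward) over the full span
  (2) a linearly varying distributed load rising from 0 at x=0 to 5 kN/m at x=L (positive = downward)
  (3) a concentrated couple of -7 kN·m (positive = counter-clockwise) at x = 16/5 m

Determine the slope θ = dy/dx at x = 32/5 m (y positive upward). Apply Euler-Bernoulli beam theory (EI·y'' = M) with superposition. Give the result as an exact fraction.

Load 1 — uniform load w=8 kN/m over full span:
  θ_1 = -w(L³-6Lx²+4x³)/(24EI) = -8·(8³-6·8·(32/5)²+4·(32/5)³)/(24·100000) = 528/390625 rad
Load 2 — triangular load w₀=5 kN/m (0→w₀ over full span):
  θ_2 = -w₀(7L⁴-30L²x²+15x⁴)/(360LEI) = -5·(7·8⁴-30·8²·(32/5)²+15·(32/5)⁴)/(360·8·100000) = 1514/3515625 rad
Load 3 — applied couple M₀=-7 kN·m at a=16/5 m (b=L-a=24/5):
  θ_3 = (M₀x²/(2L)-M₀(x-a)+C₁)/EI  [x>a] with C₁=M₀(3b²-L²)/(6L)=-56/75 = ((-7)·(32/5)²/(2·8)-(-7)·((32/5)-(16/5))+(-56/75))/100000 = 7/187500 rad
Superposition: θ = Σ θ_i = 25589/14062500 rad ≈ 0.001820 rad

θ(32/5) = 25589/14062500 rad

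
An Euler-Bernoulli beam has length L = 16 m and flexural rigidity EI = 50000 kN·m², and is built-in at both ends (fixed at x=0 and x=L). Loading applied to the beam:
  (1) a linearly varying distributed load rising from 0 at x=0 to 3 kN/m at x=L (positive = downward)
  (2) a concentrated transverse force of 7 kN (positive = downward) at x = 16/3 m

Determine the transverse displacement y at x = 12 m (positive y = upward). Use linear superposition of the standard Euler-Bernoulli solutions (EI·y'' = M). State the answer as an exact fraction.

y(12) = -10399/2531250 m

Load 1 — triangular load w₀=3 kN/m (0→w₀ over full span):
  y_1 = -w₀x²(L-x)²(x+2L)/(120LEI) = -3·12²·(16-12)²·(12+2·16)/(120·16·50000) = -99/31250 m
Load 2 — point force P=7 kN at a=16/3 m (b=L-a=32/3):
  y_2 = -Pa²(L-x)²(3bL-(3b+a)(L-x))/(6L³EI)  [x>a] = -7·(16/3)²·(16-12)²·(3·(32/3)·16-(3·(32/3)+(16/3))·(16-12))/(6·16³·50000) = -238/253125 m
Superposition: y = Σ y_i = -10399/2531250 m ≈ -0.004108 m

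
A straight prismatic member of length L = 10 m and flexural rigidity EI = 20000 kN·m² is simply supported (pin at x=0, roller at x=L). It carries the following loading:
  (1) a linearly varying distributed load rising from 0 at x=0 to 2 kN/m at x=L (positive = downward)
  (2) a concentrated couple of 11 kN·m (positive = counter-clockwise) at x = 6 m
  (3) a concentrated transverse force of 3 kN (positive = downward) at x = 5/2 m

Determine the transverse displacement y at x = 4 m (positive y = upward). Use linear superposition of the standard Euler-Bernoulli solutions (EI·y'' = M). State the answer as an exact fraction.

Load 1 — triangular load w₀=2 kN/m (0→w₀ over full span):
  y_1 = -w₀x(7L⁴-10L²x²+3x⁴)/(360LEI) = -2·4·(7·10⁴-10·10²·4²+3·4⁴)/(360·10·20000) = -1141/187500 m
Load 2 — applied couple M₀=11 kN·m at a=6 m (b=L-a=4):
  y_2 = (M₀x³/(6L)+C₁x)/EI  [x≤a] with C₁=M₀(3b²-L²)/(6L)=-143/15 = (11·4³/(6·10)+(-143/15)·4)/20000 = -33/25000 m
Load 3 — point force P=3 kN at a=5/2 m (b=L-a=15/2):
  y_3 = -Pa(L-x)(2Lx-a²-x²)/(6LEI)  [x>a] = -3·(5/2)·(10-4)·(2·10·4-(5/2)²-4²)/(6·10·20000) = -693/320000 m
Superposition: y = Σ y_i = -229703/24000000 m ≈ -0.009571 m

y(4) = -229703/24000000 m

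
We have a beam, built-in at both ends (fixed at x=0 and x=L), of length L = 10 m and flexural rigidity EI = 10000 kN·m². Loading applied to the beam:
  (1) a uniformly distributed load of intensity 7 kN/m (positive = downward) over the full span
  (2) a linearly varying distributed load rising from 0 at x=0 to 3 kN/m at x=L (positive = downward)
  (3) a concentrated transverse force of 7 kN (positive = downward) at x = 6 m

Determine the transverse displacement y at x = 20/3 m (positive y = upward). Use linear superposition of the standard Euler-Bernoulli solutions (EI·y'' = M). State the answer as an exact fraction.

Load 1 — uniform load w=7 kN/m over full span:
  y_1 = -wx²(L-x)²/(24EI) = -7·(20/3)²·(10-(20/3))²/(24·10000) = -7/486 m
Load 2 — triangular load w₀=3 kN/m (0→w₀ over full span):
  y_2 = -w₀x²(L-x)²(x+2L)/(120LEI) = -3·(20/3)²·(10-(20/3))²·((20/3)+2·10)/(120·10·10000) = -4/1215 m
Load 3 — point force P=7 kN at a=6 m (b=L-a=4):
  y_3 = -Pa²(L-x)²(3bL-(3b+a)(L-x))/(6L³EI)  [x>a] = -7·6²·(10-(20/3))²·(3·4·10-(3·4+6)·(10-(20/3)))/(6·10³·10000) = -7/2500 m
Superposition: y = Σ y_i = -12451/607500 m ≈ -0.020495 m

y(20/3) = -12451/607500 m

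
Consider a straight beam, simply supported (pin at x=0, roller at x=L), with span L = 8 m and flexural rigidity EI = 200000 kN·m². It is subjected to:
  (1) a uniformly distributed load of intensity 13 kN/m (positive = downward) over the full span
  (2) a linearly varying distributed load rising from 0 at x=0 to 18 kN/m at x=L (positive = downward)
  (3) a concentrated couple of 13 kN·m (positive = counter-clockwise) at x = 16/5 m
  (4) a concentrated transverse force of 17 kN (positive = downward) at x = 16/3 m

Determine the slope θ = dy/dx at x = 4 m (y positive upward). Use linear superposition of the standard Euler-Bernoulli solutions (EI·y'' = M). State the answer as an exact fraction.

θ(4) = -31607/405000000 rad

Load 1 — uniform load w=13 kN/m over full span:
  θ_1 = -w(L³-6Lx²+4x³)/(24EI) = -13·(8³-6·8·4²+4·4³)/(24·200000) = 0 rad
Load 2 — triangular load w₀=18 kN/m (0→w₀ over full span):
  θ_2 = -w₀(7L⁴-30L²x²+15x⁴)/(360LEI) = -18·(7·8⁴-30·8²·4²+15·4⁴)/(360·8·200000) = -7/125000 rad
Load 3 — applied couple M₀=13 kN·m at a=16/5 m (b=L-a=24/5):
  θ_3 = (M₀x²/(2L)-M₀(x-a)+C₁)/EI  [x>a] with C₁=M₀(3b²-L²)/(6L)=104/75 = (13·4²/(2·8)-13·(4-(16/5))+(104/75))/200000 = 299/15000000 rad
Load 4 — point force P=17 kN at a=16/3 m (b=L-a=8/3):
  θ_4 = -Pb(L²-b²-3x²)/(6LEI)  [x≤a] = -17·(8/3)·(8²-(8/3)²-3·4²)/(6·8·200000) = -17/405000 rad
Superposition: θ = Σ θ_i = -31607/405000000 rad ≈ -0.000078 rad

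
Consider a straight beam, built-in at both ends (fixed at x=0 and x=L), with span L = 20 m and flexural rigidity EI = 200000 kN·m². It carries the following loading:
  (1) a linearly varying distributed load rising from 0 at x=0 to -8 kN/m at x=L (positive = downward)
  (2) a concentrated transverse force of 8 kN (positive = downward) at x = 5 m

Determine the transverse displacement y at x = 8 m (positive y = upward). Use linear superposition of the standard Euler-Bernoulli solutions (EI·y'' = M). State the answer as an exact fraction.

Load 1 — triangular load w₀=-8 kN/m (0→w₀ over full span):
  y_1 = -w₀x²(L-x)²(x+2L)/(120LEI) = -(-8)·8²·(20-8)²·(8+2·20)/(120·20·200000) = 576/78125 m
Load 2 — point force P=8 kN at a=5 m (b=L-a=15):
  y_2 = -Pa²(L-x)²(3bL-(3b+a)(L-x))/(6L³EI)  [x>a] = -8·5²·(20-8)²·(3·15·20-(3·15+5)·(20-8))/(6·20³·200000) = -9/10000 m
Superposition: y = Σ y_i = 8091/1250000 m ≈ 0.006473 m

y(8) = 8091/1250000 m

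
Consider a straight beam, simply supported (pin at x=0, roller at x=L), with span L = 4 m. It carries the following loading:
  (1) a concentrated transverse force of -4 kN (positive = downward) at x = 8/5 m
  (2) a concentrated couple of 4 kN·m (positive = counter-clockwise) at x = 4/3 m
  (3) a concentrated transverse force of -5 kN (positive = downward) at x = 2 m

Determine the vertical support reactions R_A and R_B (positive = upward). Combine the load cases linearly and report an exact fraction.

Load 1 — point force P=-4 kN at a=8/5 m (b=L-a=12/5):
  R_A = Pb/L = (-4)·(12/5)/4 = -12/5 kN
  R_B = Pa/L = (-4)·(8/5)/4 = -8/5 kN
Load 2 — applied couple M₀=4 kN·m at a=4/3 m (b=L-a=8/3):
  R_A = M₀/L = 4/4 = 1 kN
  R_B = -M₀/L = -4/4 = -1 kN
Load 3 — point force P=-5 kN at a=2 m (b=L-a=2):
  R_A = Pb/L = (-5)·2/4 = -5/2 kN
  R_B = Pa/L = (-5)·2/4 = -5/2 kN
Superposition: R_A = -39/10 kN, R_B = -51/10 kN

R_A = -39/10 kN, R_B = -51/10 kN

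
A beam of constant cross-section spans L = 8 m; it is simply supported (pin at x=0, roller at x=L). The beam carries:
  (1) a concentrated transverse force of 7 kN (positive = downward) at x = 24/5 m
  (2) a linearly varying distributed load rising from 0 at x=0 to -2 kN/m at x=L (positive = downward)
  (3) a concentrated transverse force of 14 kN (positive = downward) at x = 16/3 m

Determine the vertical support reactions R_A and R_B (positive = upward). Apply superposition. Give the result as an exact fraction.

R_A = 24/5 kN, R_B = 41/5 kN

Load 1 — point force P=7 kN at a=24/5 m (b=L-a=16/5):
  R_A = Pb/L = 7·(16/5)/8 = 14/5 kN
  R_B = Pa/L = 7·(24/5)/8 = 21/5 kN
Load 2 — triangular load w₀=-2 kN/m (0→w₀ over full span):
  R_A = w₀L/6 = (-2)·8/6 = -8/3 kN
  R_B = w₀L/3 = (-2)·8/3 = -16/3 kN
Load 3 — point force P=14 kN at a=16/3 m (b=L-a=8/3):
  R_A = Pb/L = 14·(8/3)/8 = 14/3 kN
  R_B = Pa/L = 14·(16/3)/8 = 28/3 kN
Superposition: R_A = 24/5 kN, R_B = 41/5 kN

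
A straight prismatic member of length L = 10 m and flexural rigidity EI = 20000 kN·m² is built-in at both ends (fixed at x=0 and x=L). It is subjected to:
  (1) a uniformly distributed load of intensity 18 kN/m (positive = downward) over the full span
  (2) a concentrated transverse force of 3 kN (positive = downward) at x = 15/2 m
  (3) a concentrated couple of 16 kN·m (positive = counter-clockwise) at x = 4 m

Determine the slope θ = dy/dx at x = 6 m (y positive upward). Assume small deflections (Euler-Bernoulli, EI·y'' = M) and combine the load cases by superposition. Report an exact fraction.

θ(6) = 1093/312500 rad

Load 1 — uniform load w=18 kN/m over full span:
  θ_1 = -wx(L-x)(L-2x)/(12EI) = -18·6·(10-6)·(10-2·6)/(12·20000) = 9/2500 rad
Load 2 — point force P=3 kN at a=15/2 m (b=L-a=5/2):
  θ_2 = -Pb²x(2aL-(3a+b)x)/(2L³EI)  [x≤a] = -3·(5/2)²·6·(2·(15/2)·10-(3·(15/2)+(5/2))·6)/(2·10³·20000) = 0 rad
Load 3 — applied couple M₀=16 kN·m at a=4 m (b=L-a=6):
  θ_3 = (R_Ax²/2 - M_Ax - M₀(x-a))/EI  [x>a] with R_A=288/125, M_A=48/25 = ((288/125)·6²/2 - (48/25)·6 - 16·(6-4))/20000 = -8/78125 rad
Superposition: θ = Σ θ_i = 1093/312500 rad ≈ 0.003498 rad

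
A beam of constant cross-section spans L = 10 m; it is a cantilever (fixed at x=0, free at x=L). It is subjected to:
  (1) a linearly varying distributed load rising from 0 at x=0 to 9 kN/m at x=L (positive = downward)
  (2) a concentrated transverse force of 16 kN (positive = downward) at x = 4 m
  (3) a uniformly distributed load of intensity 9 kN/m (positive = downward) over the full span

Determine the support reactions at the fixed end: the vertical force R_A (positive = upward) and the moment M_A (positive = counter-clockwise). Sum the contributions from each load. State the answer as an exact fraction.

Load 1 — triangular load w₀=9 kN/m (0→w₀ over full span):
  R_A = w₀L/2 = 9·10/2 = 45 kN
  M_A = w₀L²/3 = 9·10²/3 = 300 kN·m
Load 2 — point force P=16 kN at a=4 m (b=L-a=6):
  R_A = P = 16 kN
  M_A = Pa = 16·4 = 64 kN·m
Load 3 — uniform load w=9 kN/m over full span:
  R_A = wL = 9·10 = 90 kN
  M_A = wL²/2 = 9·10²/2 = 450 kN·m
Superposition: R_A = 151 kN, M_A = 814 kN·m

R_A = 151 kN, M_A = 814 kN·m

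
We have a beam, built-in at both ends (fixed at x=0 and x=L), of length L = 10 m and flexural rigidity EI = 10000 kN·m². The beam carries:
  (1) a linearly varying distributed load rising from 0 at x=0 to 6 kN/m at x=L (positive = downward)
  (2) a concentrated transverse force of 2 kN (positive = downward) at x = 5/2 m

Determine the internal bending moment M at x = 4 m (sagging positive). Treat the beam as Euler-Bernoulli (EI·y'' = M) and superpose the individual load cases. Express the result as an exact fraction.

Load 1 — triangular load w₀=6 kN/m (0→w₀ over full span):
  M_1 = 3w₀Lx/20 - w₀L²/30 - w₀x³/(6L) = 3·6·10·4/20 - 6·10²/30 - 6·4³/(6·10) = 48/5 kN·m
Load 2 — point force P=2 kN at a=5/2 m (b=L-a=15/2):
  M_2 = Pa²(a+3b)(L-x)/L³ - Pa²b/L²  [x>a] = 2·(5/2)²·((5/2)+3·(15/2))·(10-4)/10³ - 2·(5/2)²·(15/2)/10² = 15/16 kN·m
Superposition: M = Σ M_i = 843/80 kN·m ≈ 10.537500 kN·m

M(4) = 843/80 kN·m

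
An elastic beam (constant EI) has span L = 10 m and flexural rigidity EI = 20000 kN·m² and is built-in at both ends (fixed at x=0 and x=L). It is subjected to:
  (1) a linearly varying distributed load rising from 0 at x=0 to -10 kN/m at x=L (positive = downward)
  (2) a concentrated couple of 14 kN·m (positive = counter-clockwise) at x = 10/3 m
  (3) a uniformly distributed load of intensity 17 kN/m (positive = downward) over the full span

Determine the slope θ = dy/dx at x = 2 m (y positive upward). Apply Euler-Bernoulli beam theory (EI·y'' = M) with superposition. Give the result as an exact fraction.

θ(2) = -89/18750 rad

Load 1 — triangular load w₀=-10 kN/m (0→w₀ over full span):
  θ_1 = -w₀(2x(L-x)(L-2x)(x+2L)+x²(L-x)²)/(120LEI) = -(-10)·(2·2·(10-2)·(10-2·2)·(2+2·10)+2²·(10-2)²)/(120·10·20000) = 7/3750 rad
Load 2 — applied couple M₀=14 kN·m at a=10/3 m (b=L-a=20/3):
  θ_2 = (R_Ax²/2 - M_Ax)/EI  [x≤a] with R_A=28/15, M_A=0 = ((28/15)·2²/2 - 0·2)/20000 = 7/37500 rad
Load 3 — uniform load w=17 kN/m over full span:
  θ_3 = -wx(L-x)(L-2x)/(12EI) = -17·2·(10-2)·(10-2·2)/(12·20000) = -17/2500 rad
Superposition: θ = Σ θ_i = -89/18750 rad ≈ -0.004747 rad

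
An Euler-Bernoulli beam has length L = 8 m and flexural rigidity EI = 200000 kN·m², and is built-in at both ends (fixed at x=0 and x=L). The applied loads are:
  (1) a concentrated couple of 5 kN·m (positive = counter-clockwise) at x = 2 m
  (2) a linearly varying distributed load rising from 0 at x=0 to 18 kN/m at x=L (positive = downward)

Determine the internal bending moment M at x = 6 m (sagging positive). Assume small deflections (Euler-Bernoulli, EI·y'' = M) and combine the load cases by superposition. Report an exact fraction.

M(6) = 1657/160 kN·m

Load 1 — applied couple M₀=5 kN·m at a=2 m (b=L-a=6):
  M_1 = R_Ax - M_A - M₀  [x>a] with R_A=45/64, M_A=-15/16 = (45/64)·6 - (-15/16) - 5 = 5/32 kN·m
Load 2 — triangular load w₀=18 kN/m (0→w₀ over full span):
  M_2 = 3w₀Lx/20 - w₀L²/30 - w₀x³/(6L) = 3·18·8·6/20 - 18·8²/30 - 18·6³/(6·8) = 51/5 kN·m
Superposition: M = Σ M_i = 1657/160 kN·m ≈ 10.356250 kN·m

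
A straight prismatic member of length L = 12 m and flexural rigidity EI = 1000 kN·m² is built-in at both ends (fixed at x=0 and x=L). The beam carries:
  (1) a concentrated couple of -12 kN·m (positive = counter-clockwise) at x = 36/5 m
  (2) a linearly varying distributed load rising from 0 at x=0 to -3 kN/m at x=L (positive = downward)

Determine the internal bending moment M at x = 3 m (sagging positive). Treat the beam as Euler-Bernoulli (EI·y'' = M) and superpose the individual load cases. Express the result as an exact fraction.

Load 1 — applied couple M₀=-12 kN·m at a=36/5 m (b=L-a=24/5):
  M_1 = R_Ax - M_A  [x≤a] with R_A=-36/25, M_A=-96/25 = (-36/25)·3 - (-96/25) = -12/25 kN·m
Load 2 — triangular load w₀=-3 kN/m (0→w₀ over full span):
  M_2 = 3w₀Lx/20 - w₀L²/30 - w₀x³/(6L) = 3·(-3)·12·3/20 - (-3)·12²/30 - (-3)·3³/(6·12) = -27/40 kN·m
Superposition: M = Σ M_i = -231/200 kN·m ≈ -1.155000 kN·m

M(3) = -231/200 kN·m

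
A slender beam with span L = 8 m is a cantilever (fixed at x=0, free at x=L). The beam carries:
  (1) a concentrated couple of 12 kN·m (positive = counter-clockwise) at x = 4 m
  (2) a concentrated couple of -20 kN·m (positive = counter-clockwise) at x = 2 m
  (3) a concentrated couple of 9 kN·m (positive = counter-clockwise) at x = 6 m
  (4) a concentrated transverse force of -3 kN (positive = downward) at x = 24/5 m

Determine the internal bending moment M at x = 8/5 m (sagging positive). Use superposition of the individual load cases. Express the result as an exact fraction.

Load 1 — applied couple M₀=12 kN·m at a=4 m (b=L-a=4):
  M_1 = M₀  [x≤a] = 12 = 12 kN·m
Load 2 — applied couple M₀=-20 kN·m at a=2 m (b=L-a=6):
  M_2 = M₀  [x≤a] = (-20) = -20 kN·m
Load 3 — applied couple M₀=9 kN·m at a=6 m (b=L-a=2):
  M_3 = M₀  [x≤a] = 9 = 9 kN·m
Load 4 — point force P=-3 kN at a=24/5 m (b=L-a=16/5):
  M_4 = -P(a-x)  [x≤a] = -(-3)·((24/5)-(8/5)) = 48/5 kN·m
Superposition: M = Σ M_i = 53/5 kN·m ≈ 10.600000 kN·m

M(8/5) = 53/5 kN·m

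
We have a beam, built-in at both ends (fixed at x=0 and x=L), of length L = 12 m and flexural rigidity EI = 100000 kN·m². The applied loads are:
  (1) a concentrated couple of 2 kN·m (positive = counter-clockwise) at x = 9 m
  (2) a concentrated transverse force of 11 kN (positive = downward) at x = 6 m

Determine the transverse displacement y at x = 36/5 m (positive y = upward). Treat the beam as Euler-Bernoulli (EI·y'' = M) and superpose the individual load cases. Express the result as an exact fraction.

y(36/5) = -2331/2500000 m

Load 1 — applied couple M₀=2 kN·m at a=9 m (b=L-a=3):
  y_1 = (R_Ax³/6 - M_Ax²/2)/EI  [x≤a] with R_A=3/16, M_A=5/8 = ((3/16)·(36/5)³/6 - (5/8)·(36/5)²/2)/100000 = -567/12500000 m
Load 2 — point force P=11 kN at a=6 m (b=L-a=6):
  y_2 = -Pa²(L-x)²(3bL-(3b+a)(L-x))/(6L³EI)  [x>a] = -11·6²·(12-(36/5))²·(3·6·12-(3·6+6)·(12-(36/5)))/(6·12³·100000) = -693/781250 m
Superposition: y = Σ y_i = -2331/2500000 m ≈ -0.000932 m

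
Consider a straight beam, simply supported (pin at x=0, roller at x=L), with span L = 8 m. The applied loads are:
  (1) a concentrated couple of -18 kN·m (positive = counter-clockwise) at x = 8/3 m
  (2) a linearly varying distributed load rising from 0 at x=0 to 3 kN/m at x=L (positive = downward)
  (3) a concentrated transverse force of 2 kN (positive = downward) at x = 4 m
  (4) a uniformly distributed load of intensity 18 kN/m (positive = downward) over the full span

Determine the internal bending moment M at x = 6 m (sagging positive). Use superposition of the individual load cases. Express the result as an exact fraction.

Load 1 — applied couple M₀=-18 kN·m at a=8/3 m (b=L-a=16/3):
  M_1 = M₀x/L - M₀  [x>a] = (-18)·6/8 - (-18) = 9/2 kN·m
Load 2 — triangular load w₀=3 kN/m (0→w₀ over full span):
  M_2 = w₀Lx/6 - w₀x³/(6L) = 3·8·6/6 - 3·6³/(6·8) = 21/2 kN·m
Load 3 — point force P=2 kN at a=4 m (b=L-a=4):
  M_3 = Pa(L-x)/L  [x>a] = 2·4·(8-6)/8 = 2 kN·m
Load 4 — uniform load w=18 kN/m over full span:
  M_4 = wx(L-x)/2 = 18·6·(8-6)/2 = 108 kN·m
Superposition: M = Σ M_i = 125 kN·m ≈ 125.000000 kN·m

M(6) = 125 kN·m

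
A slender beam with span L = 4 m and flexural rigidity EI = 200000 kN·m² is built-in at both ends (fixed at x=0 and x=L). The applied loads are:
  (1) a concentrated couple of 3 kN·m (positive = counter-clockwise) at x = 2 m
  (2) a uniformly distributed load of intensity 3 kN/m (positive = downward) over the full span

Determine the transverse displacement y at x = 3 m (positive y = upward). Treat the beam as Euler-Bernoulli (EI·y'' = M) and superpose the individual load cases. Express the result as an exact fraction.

y(3) = -3/640000 m

Load 1 — applied couple M₀=3 kN·m at a=2 m (b=L-a=2):
  y_1 = (R_Ax³/6 - M_Ax²/2 - M₀(x-a)²/2)/EI  [x>a] with R_A=9/8, M_A=3/4 = ((9/8)·3³/6 - (3/4)·3²/2 - 3·(3-2)²/2)/200000 = 3/3200000 m
Load 2 — uniform load w=3 kN/m over full span:
  y_2 = -wx²(L-x)²/(24EI) = -3·3²·(4-3)²/(24·200000) = -9/1600000 m
Superposition: y = Σ y_i = -3/640000 m ≈ -0.000005 m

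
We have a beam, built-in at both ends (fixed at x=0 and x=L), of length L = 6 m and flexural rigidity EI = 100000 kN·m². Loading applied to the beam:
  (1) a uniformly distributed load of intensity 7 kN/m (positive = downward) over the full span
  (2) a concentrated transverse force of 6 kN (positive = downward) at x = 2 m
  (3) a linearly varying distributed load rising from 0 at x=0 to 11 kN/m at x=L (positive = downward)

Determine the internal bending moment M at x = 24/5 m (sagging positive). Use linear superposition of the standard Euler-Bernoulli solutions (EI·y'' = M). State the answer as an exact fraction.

M(24/5) = -139/125 kN·m

Load 1 — uniform load w=7 kN/m over full span:
  M_1 = wLx/2 - wL²/12 - wx²/2 = 7·6·(24/5)/2 - 7·6²/12 - 7·(24/5)²/2 = -21/25 kN·m
Load 2 — point force P=6 kN at a=2 m (b=L-a=4):
  M_2 = Pa²(a+3b)(L-x)/L³ - Pa²b/L²  [x>a] = 6·2²·(2+3·4)·(6-(24/5))/6³ - 6·2²·4/6² = -4/5 kN·m
Load 3 — triangular load w₀=11 kN/m (0→w₀ over full span):
  M_3 = 3w₀Lx/20 - w₀L²/30 - w₀x³/(6L) = 3·11·6·(24/5)/20 - 11·6²/30 - 11·(24/5)³/(6·6) = 66/125 kN·m
Superposition: M = Σ M_i = -139/125 kN·m ≈ -1.112000 kN·m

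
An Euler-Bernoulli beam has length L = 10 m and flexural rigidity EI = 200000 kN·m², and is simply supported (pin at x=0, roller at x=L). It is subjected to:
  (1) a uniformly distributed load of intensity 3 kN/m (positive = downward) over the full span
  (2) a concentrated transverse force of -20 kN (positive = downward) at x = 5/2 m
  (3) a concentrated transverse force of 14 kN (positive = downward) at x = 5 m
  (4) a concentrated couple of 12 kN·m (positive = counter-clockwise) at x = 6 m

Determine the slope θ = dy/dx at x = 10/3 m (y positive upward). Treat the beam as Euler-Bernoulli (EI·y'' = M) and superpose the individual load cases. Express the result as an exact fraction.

Load 1 — uniform load w=3 kN/m over full span:
  θ_1 = -w(L³-6Lx²+4x³)/(24EI) = -3·(10³-6·10·(10/3)²+4·(10/3)³)/(24·200000) = -13/43200 rad
Load 2 — point force P=-20 kN at a=5/2 m (b=L-a=15/2):
  θ_2 = -Pa(2L²-6Lx+3x²+a²)/(6LEI)  [x>a] = -(-20)·(5/2)·(2·10²-6·10·(10/3)+3·(10/3)²+(5/2)²)/(6·10·200000) = 19/115200 rad
Load 3 — point force P=14 kN at a=5 m (b=L-a=5):
  θ_3 = -Pb(L²-b²-3x²)/(6LEI)  [x≤a] = -14·5·(10²-5²-3·(10/3)²)/(6·10·200000) = -7/28800 rad
Load 4 — applied couple M₀=12 kN·m at a=6 m (b=L-a=4):
  θ_4 = (M₀x²/(2L)+C₁)/EI  [x≤a] with C₁=M₀(3b²-L²)/(6L)=-52/5 = (12·(10/3)²/(2·10)+(-52/5))/200000 = -7/375000 rad
Superposition: θ = Σ θ_i = -85907/216000000 rad ≈ -0.000398 rad

θ(10/3) = -85907/216000000 rad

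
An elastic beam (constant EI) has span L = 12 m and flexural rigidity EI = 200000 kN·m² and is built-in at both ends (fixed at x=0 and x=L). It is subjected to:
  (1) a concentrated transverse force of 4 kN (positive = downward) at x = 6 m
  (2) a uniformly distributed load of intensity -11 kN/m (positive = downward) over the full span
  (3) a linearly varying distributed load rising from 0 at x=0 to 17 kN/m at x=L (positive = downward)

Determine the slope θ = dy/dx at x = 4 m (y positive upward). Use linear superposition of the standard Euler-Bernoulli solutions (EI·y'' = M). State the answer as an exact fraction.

Load 1 — point force P=4 kN at a=6 m (b=L-a=6):
  θ_1 = -Pb²x(2aL-(3a+b)x)/(2L³EI)  [x≤a] = -4·6²·4·(2·6·12-(3·6+6)·4)/(2·12³·200000) = -1/25000 rad
Load 2 — uniform load w=-11 kN/m over full span:
  θ_2 = -wx(L-x)(L-2x)/(12EI) = -(-11)·4·(12-4)·(12-2·4)/(12·200000) = 11/18750 rad
Load 3 — triangular load w₀=17 kN/m (0→w₀ over full span):
  θ_3 = -w₀(2x(L-x)(L-2x)(x+2L)+x²(L-x)²)/(120LEI) = -17·(2·4·(12-4)·(12-2·4)·(4+2·12)+4²·(12-4)²)/(120·12·200000) = -68/140625 rad
Superposition: θ = Σ θ_i = 71/1125000 rad ≈ 0.000063 rad

θ(4) = 71/1125000 rad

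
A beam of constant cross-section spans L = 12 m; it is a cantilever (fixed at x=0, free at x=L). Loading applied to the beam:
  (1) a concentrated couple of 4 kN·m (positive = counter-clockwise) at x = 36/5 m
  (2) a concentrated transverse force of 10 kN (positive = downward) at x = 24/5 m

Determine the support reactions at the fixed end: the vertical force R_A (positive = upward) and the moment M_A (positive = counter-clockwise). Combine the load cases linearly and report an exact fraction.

R_A = 10 kN, M_A = 44 kN·m

Load 1 — applied couple M₀=4 kN·m at a=36/5 m (b=L-a=24/5):
  R_A = 0 kN
  M_A = -M₀ = -4 kN·m
Load 2 — point force P=10 kN at a=24/5 m (b=L-a=36/5):
  R_A = P = 10 kN
  M_A = Pa = 10·(24/5) = 48 kN·m
Superposition: R_A = 10 kN, M_A = 44 kN·m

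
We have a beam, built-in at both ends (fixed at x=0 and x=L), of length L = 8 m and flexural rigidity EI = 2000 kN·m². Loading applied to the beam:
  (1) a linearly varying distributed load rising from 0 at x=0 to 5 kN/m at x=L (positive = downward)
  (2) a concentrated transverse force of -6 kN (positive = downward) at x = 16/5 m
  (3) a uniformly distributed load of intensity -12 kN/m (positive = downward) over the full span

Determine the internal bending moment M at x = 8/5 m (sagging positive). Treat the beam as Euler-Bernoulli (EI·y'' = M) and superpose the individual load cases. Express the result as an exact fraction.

Load 1 — triangular load w₀=5 kN/m (0→w₀ over full span):
  M_1 = 3w₀Lx/20 - w₀L²/30 - w₀x³/(6L) = 3·5·8·(8/5)/20 - 5·8²/30 - 5·(8/5)³/(6·8) = -112/75 kN·m
Load 2 — point force P=-6 kN at a=16/5 m (b=L-a=24/5):
  M_2 = Pb²(3a+b)x/L³ - Pab²/L²  [x≤a] = (-6)·(24/5)²·(3·(16/5)+(24/5))·(8/5)/8³ - (-6)·(16/5)·(24/5)²/8² = 432/625 kN·m
Load 3 — uniform load w=-12 kN/m over full span:
  M_3 = wLx/2 - wL²/12 - wx²/2 = (-12)·8·(8/5)/2 - (-12)·8²/12 - (-12)·(8/5)²/2 = 64/25 kN·m
Superposition: M = Σ M_i = 3296/1875 kN·m ≈ 1.757867 kN·m

M(8/5) = 3296/1875 kN·m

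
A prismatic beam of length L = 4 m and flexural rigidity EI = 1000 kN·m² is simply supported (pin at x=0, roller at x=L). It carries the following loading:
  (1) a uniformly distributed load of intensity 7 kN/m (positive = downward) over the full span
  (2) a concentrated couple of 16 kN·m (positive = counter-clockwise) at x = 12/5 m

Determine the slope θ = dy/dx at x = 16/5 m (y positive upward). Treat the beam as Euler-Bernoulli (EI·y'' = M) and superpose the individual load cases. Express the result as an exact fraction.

θ(16/5) = 793/46875 rad

Load 1 — uniform load w=7 kN/m over full span:
  θ_1 = -w(L³-6Lx²+4x³)/(24EI) = -7·(4³-6·4·(16/5)²+4·(16/5)³)/(24·1000) = 231/15625 rad
Load 2 — applied couple M₀=16 kN·m at a=12/5 m (b=L-a=8/5):
  θ_2 = (M₀x²/(2L)-M₀(x-a)+C₁)/EI  [x>a] with C₁=M₀(3b²-L²)/(6L)=-416/75 = (16·(16/5)²/(2·4)-16·((16/5)-(12/5))+(-416/75))/1000 = 4/1875 rad
Superposition: θ = Σ θ_i = 793/46875 rad ≈ 0.016917 rad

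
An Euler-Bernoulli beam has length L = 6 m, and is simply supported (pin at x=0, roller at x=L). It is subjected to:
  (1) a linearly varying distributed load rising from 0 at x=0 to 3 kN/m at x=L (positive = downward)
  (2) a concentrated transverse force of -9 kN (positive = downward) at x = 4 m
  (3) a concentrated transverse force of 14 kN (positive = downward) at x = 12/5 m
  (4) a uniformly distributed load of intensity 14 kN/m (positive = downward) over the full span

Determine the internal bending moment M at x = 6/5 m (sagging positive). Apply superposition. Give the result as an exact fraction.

Load 1 — triangular load w₀=3 kN/m (0→w₀ over full span):
  M_1 = w₀Lx/6 - w₀x³/(6L) = 3·6·(6/5)/6 - 3·(6/5)³/(6·6) = 432/125 kN·m
Load 2 — point force P=-9 kN at a=4 m (b=L-a=2):
  M_2 = Pbx/L  [x≤a] = (-9)·2·(6/5)/6 = -18/5 kN·m
Load 3 — point force P=14 kN at a=12/5 m (b=L-a=18/5):
  M_3 = Pbx/L  [x≤a] = 14·(18/5)·(6/5)/6 = 252/25 kN·m
Load 4 — uniform load w=14 kN/m over full span:
  M_4 = wx(L-x)/2 = 14·(6/5)·(6-(6/5))/2 = 1008/25 kN·m
Superposition: M = Σ M_i = 6282/125 kN·m ≈ 50.256000 kN·m

M(6/5) = 6282/125 kN·m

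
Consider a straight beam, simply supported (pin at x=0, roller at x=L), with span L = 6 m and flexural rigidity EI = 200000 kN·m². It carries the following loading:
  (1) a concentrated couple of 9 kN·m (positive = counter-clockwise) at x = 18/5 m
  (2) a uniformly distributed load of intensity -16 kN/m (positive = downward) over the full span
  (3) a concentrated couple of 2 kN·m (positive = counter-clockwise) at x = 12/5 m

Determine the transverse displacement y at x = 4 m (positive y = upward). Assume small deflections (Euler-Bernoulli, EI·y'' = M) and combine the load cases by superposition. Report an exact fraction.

Load 1 — applied couple M₀=9 kN·m at a=18/5 m (b=L-a=12/5):
  y_1 = (M₀x³/(6L)-M₀(x-a)²/2+C₁x)/EI  [x>a] with C₁=M₀(3b²-L²)/(6L)=-117/25 = (9·4³/(6·6)-9·(4-(18/5))²/2+(-117/25)·4)/200000 = -43/2500000 m
Load 2 — uniform load w=-16 kN/m over full span:
  y_2 = -wx(L³-2Lx²+x³)/(24EI) = -(-16)·4·(6³-2·6·4²+4³)/(24·200000) = 11/9375 m
Load 3 — applied couple M₀=2 kN·m at a=12/5 m (b=L-a=18/5):
  y_3 = (M₀x³/(6L)-M₀(x-a)²/2+C₁x)/EI  [x>a] with C₁=M₀(3b²-L²)/(6L)=4/25 = (2·4³/(6·6)-2·(4-(12/5))²/2+(4/25)·4)/200000 = 23/2812500 m
Superposition: y = Σ y_i = 26197/22500000 m ≈ 0.001164 m

y(4) = 26197/22500000 m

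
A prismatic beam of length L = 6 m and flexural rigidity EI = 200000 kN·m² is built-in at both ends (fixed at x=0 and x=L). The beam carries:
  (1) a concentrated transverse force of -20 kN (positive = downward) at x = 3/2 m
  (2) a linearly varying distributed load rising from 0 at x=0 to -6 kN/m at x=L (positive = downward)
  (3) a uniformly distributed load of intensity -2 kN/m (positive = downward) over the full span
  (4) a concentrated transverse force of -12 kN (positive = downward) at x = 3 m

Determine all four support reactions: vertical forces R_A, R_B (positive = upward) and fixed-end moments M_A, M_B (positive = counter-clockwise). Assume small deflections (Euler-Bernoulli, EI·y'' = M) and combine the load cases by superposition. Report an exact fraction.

R_A = -1371/40 kN, M_A = -1563/40 kN·m, R_B = -1109/40 kN, M_B = 1257/40 kN·m

Load 1 — point force P=-20 kN at a=3/2 m (b=L-a=9/2):
  R_A = Pb²(3a+b)/L³ = (-20)·(9/2)²·(3·(3/2)+(9/2))/6³ = -135/8 kN
  M_A = Pab²/L² = (-20)·(3/2)·(9/2)²/6² = -135/8 kN·m
  R_B = Pa²(a+3b)/L³ = (-20)·(3/2)²·((3/2)+3·(9/2))/6³ = -25/8 kN
  M_B = -Pa²b/L² = -(-20)·(3/2)²·(9/2)/6² = 45/8 kN·m
Load 2 — triangular load w₀=-6 kN/m (0→w₀ over full span):
  R_A = 3w₀L/20 = 3·(-6)·6/20 = -27/5 kN
  M_A = w₀L²/30 = (-6)·6²/30 = -36/5 kN·m
  R_B = 7w₀L/20 = 7·(-6)·6/20 = -63/5 kN
  M_B = -w₀L²/20 = -(-6)·6²/20 = 54/5 kN·m
Load 3 — uniform load w=-2 kN/m over full span:
  R_A = wL/2 = (-2)·6/2 = -6 kN
  M_A = wL²/12 = (-2)·6²/12 = -6 kN·m
  R_B = wL/2 = (-2)·6/2 = -6 kN
  M_B = -wL²/12 = -(-2)·6²/12 = 6 kN·m
Load 4 — point force P=-12 kN at a=3 m (b=L-a=3):
  R_A = Pb²(3a+b)/L³ = (-12)·3²·(3·3+3)/6³ = -6 kN
  M_A = Pab²/L² = (-12)·3·3²/6² = -9 kN·m
  R_B = Pa²(a+3b)/L³ = (-12)·3²·(3+3·3)/6³ = -6 kN
  M_B = -Pa²b/L² = -(-12)·3²·3/6² = 9 kN·m
Superposition: R_A = -1371/40 kN, M_A = -1563/40 kN·m, R_B = -1109/40 kN, M_B = 1257/40 kN·m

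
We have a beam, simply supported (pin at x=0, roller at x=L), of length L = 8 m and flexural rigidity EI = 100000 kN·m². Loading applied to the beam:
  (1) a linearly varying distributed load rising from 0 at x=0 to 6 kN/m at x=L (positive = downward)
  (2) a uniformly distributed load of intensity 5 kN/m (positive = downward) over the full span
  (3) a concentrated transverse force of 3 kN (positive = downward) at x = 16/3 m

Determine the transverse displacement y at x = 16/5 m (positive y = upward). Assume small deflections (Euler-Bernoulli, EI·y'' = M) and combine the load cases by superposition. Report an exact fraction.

y(16/5) = -5647648/1318359375 m

Load 1 — triangular load w₀=6 kN/m (0→w₀ over full span):
  y_1 = -w₀x(7L⁴-10L²x²+3x⁴)/(360LEI) = -6·(16/5)·(7·8⁴-10·8²·(16/5)²+3·(16/5)⁴)/(360·8·100000) = -73024/48828125 m
Load 2 — uniform load w=5 kN/m over full span:
  y_2 = -wx(L³-2Lx²+x³)/(24EI) = -5·(16/5)·(8³-2·8·(16/5)²+(16/5)³)/(24·100000) = -992/390625 m
Load 3 — point force P=3 kN at a=16/3 m (b=L-a=8/3):
  y_3 = -Pbx(L²-b²-x²)/(6LEI)  [x≤a] = -3·(8/3)·(16/5)·(8²-(8/3)²-(16/5)²)/(6·8·100000) = -2624/10546875 m
Superposition: y = Σ y_i = -5647648/1318359375 m ≈ -0.004284 m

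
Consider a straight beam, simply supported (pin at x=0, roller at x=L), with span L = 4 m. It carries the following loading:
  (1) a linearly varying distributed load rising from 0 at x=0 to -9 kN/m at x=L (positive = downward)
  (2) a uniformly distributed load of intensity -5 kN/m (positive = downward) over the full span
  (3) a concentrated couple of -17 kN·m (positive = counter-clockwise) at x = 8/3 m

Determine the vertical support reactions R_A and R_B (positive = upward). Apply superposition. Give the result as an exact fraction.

R_A = -81/4 kN, R_B = -71/4 kN

Load 1 — triangular load w₀=-9 kN/m (0→w₀ over full span):
  R_A = w₀L/6 = (-9)·4/6 = -6 kN
  R_B = w₀L/3 = (-9)·4/3 = -12 kN
Load 2 — uniform load w=-5 kN/m over full span:
  R_A = wL/2 = (-5)·4/2 = -10 kN
  R_B = wL/2 = (-5)·4/2 = -10 kN
Load 3 — applied couple M₀=-17 kN·m at a=8/3 m (b=L-a=4/3):
  R_A = M₀/L = (-17)/4 = -17/4 kN
  R_B = -M₀/L = -(-17)/4 = 17/4 kN
Superposition: R_A = -81/4 kN, R_B = -71/4 kN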